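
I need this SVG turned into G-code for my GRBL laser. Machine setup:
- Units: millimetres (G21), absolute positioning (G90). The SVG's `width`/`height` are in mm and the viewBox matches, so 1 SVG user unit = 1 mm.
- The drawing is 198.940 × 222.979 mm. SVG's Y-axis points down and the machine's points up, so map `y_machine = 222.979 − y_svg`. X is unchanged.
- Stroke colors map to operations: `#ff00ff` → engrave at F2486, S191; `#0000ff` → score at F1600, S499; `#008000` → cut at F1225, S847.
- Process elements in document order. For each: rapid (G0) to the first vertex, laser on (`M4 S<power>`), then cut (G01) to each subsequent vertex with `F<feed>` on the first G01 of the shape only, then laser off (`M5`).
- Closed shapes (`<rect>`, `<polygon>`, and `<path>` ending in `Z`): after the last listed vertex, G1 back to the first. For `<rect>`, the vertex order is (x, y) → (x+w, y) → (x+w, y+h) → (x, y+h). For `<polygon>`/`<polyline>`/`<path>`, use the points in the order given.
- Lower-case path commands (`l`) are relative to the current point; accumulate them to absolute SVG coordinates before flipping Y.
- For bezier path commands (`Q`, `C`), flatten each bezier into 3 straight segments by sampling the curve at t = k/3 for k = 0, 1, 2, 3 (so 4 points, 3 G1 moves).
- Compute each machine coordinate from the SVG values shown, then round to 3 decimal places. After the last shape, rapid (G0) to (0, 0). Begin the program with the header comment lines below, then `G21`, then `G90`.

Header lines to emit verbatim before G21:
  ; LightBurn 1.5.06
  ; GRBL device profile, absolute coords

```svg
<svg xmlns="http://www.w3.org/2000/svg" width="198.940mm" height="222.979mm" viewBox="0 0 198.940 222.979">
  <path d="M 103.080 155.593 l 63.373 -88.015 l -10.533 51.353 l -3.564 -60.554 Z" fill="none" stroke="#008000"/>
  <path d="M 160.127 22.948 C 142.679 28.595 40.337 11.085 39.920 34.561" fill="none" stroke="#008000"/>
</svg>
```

1 u = 1 mm; y_m = 222.979 − y.

[1] `<path>` closed polygon, #008000→cut S847 F1225: (103.080,67.386) → (166.453,155.401) → (155.920,104.048) → (152.356,164.602) → (103.080,67.386) (closed)

[2] `<path>` cubic bezier, #008000→cut S847 F1225: (160.127,200.031) → (121.300,199.727) → (67.393,200.608) → (39.920,188.418)

; LightBurn 1.5.06
; GRBL device profile, absolute coords
G21
G90
G0 X103.080 Y67.386
M4 S847
G01 X166.453 Y155.401 F1225
G01 X155.920 Y104.048
G01 X152.356 Y164.602
G01 X103.080 Y67.386
M5
G0 X160.127 Y200.031
M4 S847
G01 X121.300 Y199.727 F1225
G01 X67.393 Y200.608
G01 X39.920 Y188.418
M5
G0 X0.000 Y0.000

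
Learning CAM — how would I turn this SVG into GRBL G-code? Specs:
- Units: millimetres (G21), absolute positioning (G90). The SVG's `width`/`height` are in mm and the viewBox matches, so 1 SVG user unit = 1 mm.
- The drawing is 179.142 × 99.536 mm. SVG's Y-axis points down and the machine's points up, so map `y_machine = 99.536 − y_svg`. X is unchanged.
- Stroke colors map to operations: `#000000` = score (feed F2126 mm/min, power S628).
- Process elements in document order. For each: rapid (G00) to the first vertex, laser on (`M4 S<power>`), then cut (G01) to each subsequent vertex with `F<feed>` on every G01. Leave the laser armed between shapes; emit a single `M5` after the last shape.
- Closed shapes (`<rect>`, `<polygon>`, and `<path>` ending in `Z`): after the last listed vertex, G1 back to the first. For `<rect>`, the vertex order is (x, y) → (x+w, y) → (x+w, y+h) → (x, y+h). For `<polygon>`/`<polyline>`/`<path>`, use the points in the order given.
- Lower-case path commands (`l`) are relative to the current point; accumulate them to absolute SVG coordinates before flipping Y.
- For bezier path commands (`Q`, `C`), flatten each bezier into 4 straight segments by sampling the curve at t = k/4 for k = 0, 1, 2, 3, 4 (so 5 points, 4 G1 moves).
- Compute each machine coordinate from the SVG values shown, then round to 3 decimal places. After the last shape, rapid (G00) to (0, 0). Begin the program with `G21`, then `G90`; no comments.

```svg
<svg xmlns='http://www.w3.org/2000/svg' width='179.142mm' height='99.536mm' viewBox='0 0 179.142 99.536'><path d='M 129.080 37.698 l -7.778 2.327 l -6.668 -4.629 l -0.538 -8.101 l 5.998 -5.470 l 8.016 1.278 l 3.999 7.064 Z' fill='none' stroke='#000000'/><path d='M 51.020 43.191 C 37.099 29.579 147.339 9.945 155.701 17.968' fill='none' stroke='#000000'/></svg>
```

viewBox `0 0 179.142 99.536` with mm width/height → 1 unit = 1 mm. Flip: y_m = 99.536 − y_svg.

**Shape 1** — `<path>` regular polygon, stroke `#000000` → score (S628, F2126). Machine vertices: (129.080,61.838) → (121.302,59.511) → (114.634,64.140) → (114.096,72.241) → (120.094,77.711) → (128.110,76.433) → (132.109,69.369) → (129.080,61.838). Closed: final G1 returns to the first vertex.

**Shape 2** — `<path>` cubic bezier, stroke `#000000` → score (S628, F2126). Control points (SVG): P0=(51.020,43.191), P1=(37.099,29.579), P2=(147.339,9.945), P3=(155.701,17.968); sampled at t=k/4. Machine vertices: (51.020,56.345) → (60.328,67.157) → (95.004,77.070) → (133.859,82.926) → (155.701,81.568). Open path.

G21
G90
G00 X129.080 Y61.838
M4 S628
G01 X121.302 Y59.511 F2126
G01 X114.634 Y64.140 F2126
G01 X114.096 Y72.241 F2126
G01 X120.094 Y77.711 F2126
G01 X128.110 Y76.433 F2126
G01 X132.109 Y69.369 F2126
G01 X129.080 Y61.838 F2126
G00 X51.020 Y56.345
M4 S628
G01 X60.328 Y67.157 F2126
G01 X95.004 Y77.070 F2126
G01 X133.859 Y82.926 F2126
G01 X155.701 Y81.568 F2126
M5
G00 X0.000 Y0.000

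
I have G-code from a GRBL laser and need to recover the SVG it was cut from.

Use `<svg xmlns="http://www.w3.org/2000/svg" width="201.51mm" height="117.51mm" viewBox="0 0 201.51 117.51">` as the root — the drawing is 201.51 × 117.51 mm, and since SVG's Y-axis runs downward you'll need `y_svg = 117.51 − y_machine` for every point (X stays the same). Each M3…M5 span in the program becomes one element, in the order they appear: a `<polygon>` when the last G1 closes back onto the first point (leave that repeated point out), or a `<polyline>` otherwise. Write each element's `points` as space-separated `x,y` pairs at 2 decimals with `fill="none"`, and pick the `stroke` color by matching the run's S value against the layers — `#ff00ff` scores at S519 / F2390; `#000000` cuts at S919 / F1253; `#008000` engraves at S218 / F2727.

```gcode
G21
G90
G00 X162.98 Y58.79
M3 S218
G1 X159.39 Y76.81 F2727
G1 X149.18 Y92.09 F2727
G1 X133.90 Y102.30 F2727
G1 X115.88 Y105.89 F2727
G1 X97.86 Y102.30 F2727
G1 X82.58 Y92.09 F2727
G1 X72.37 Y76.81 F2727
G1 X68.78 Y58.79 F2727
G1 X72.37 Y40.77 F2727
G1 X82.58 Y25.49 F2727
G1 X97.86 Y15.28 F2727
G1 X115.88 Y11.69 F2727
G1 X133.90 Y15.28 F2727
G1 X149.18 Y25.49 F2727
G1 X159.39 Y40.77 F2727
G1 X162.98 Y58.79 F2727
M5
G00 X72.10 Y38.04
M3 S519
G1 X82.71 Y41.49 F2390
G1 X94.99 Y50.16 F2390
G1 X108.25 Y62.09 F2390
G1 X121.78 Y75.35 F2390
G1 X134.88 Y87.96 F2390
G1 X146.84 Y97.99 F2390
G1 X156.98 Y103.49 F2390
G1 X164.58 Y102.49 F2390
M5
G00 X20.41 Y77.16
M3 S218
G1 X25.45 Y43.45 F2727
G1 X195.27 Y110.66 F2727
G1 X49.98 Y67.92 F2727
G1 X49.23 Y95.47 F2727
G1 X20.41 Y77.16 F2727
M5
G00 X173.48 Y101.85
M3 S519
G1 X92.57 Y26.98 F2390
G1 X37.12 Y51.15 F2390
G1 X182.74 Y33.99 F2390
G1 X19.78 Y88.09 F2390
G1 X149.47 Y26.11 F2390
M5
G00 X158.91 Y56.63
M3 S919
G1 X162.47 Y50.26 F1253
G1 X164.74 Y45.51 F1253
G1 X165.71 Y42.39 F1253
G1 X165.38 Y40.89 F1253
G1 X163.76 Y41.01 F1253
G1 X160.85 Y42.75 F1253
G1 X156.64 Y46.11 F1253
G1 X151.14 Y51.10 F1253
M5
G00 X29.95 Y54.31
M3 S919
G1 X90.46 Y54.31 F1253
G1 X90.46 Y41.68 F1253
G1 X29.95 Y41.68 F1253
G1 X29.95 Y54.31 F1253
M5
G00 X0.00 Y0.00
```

<svg xmlns="http://www.w3.org/2000/svg" width="201.51mm" height="117.51mm" viewBox="0 0 201.51 117.51">
  <polygon points="162.98,58.72 159.39,40.70 149.18,25.42 133.90,15.21 115.88,11.62 97.86,15.21 82.58,25.42 72.37,40.70 68.78,58.72 72.37,76.74 82.58,92.02 97.86,102.23 115.88,105.82 133.90,102.23 149.18,92.02 159.39,76.74" fill="none" stroke="#008000"/>
  <polyline points="72.10,79.47 82.71,76.02 94.99,67.35 108.25,55.42 121.78,42.16 134.88,29.55 146.84,19.52 156.98,14.02 164.58,15.02" fill="none" stroke="#ff00ff"/>
  <polygon points="20.41,40.35 25.45,74.06 195.27,6.85 49.98,49.59 49.23,22.04" fill="none" stroke="#008000"/>
  <polyline points="173.48,15.66 92.57,90.53 37.12,66.36 182.74,83.52 19.78,29.42 149.47,91.40" fill="none" stroke="#ff00ff"/>
  <polyline points="158.91,60.88 162.47,67.25 164.74,72.00 165.71,75.12 165.38,76.62 163.76,76.50 160.85,74.76 156.64,71.40 151.14,66.41" fill="none" stroke="#000000"/>
  <polygon points="29.95,63.20 90.46,63.20 90.46,75.83 29.95,75.83" fill="none" stroke="#000000"/>
</svg>

y_svg = 117.51 − y_m.

[1] S218→`#008000` (engrave); closed run; points: 162.98,58.72 159.39,40.70 149.18,25.42 133.90,15.21 115.88,11.62 97.86,15.21 82.58,25.42 72.37,40.70 68.78,58.72 72.37,76.74 82.58,92.02 97.86,102.23 115.88,105.82 133.90,102.23 149.18,92.02 159.39,76.74

[2] S519→`#ff00ff` (score); open run; points: 72.10,79.47 82.71,76.02 94.99,67.35 108.25,55.42 121.78,42.16 134.88,29.55 146.84,19.52 156.98,14.02 164.58,15.02

[3] S218→`#008000` (engrave); closed run; points: 20.41,40.35 25.45,74.06 195.27,6.85 49.98,49.59 49.23,22.04

[4] S519→`#ff00ff` (score); open run; points: 173.48,15.66 92.57,90.53 37.12,66.36 182.74,83.52 19.78,29.42 149.47,91.40

[5] S919→`#000000` (cut); open run; points: 158.91,60.88 162.47,67.25 164.74,72.00 165.71,75.12 165.38,76.62 163.76,76.50 160.85,74.76 156.64,71.40 151.14,66.41

[6] S919→`#000000` (cut); closed run; points: 29.95,63.20 90.46,63.20 90.46,75.83 29.95,75.83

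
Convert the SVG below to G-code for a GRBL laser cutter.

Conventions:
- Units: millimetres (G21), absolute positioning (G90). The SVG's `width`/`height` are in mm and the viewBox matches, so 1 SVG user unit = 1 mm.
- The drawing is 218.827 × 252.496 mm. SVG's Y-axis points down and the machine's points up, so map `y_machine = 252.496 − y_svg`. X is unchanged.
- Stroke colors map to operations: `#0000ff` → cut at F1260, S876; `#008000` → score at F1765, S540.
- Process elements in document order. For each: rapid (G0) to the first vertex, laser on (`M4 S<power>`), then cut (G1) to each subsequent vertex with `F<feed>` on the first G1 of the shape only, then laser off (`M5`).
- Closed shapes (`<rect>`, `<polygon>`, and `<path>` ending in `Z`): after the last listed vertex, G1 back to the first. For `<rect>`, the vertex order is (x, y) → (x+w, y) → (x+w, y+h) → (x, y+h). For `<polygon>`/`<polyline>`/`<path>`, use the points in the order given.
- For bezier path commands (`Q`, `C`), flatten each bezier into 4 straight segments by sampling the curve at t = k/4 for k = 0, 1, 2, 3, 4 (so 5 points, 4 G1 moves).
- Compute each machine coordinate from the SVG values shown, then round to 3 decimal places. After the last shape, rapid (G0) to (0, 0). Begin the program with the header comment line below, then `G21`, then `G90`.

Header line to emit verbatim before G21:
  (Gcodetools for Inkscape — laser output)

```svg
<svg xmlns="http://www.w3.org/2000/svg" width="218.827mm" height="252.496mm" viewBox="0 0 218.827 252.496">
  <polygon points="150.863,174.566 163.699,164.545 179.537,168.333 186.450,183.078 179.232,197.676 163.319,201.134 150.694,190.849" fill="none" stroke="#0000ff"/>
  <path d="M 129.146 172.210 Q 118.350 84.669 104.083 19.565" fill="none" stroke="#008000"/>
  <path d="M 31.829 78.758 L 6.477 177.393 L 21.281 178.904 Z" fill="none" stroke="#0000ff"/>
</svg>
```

1 u = 1 mm; y_m = 252.496 − y.

[1] `<polygon>` regular polygon, #0000ff→cut S876 F1260: (150.863,77.930) → (163.699,87.951) → (179.537,84.163) → (186.450,69.418) → (179.232,54.820) → (163.319,51.362) → (150.694,61.647) → (150.863,77.930) (closed)

[2] `<path>` quadratic bezier, #008000→score S540 F1765: (129.146,80.286) → (123.531,122.654) → (117.482,162.218) → (111.000,198.977) → (104.083,232.931)

[3] `<path>` closed polygon, #0000ff→cut S876 F1260: (31.829,173.738) → (6.477,75.103) → (21.281,73.592) → (31.829,173.738) (closed)

(Gcodetools for Inkscape — laser output)
G21
G90
G0 X150.863 Y77.930
M4 S876
G1 X163.699 Y87.951 F1260
G1 X179.537 Y84.163
G1 X186.450 Y69.418
G1 X179.232 Y54.820
G1 X163.319 Y51.362
G1 X150.694 Y61.647
G1 X150.863 Y77.930
M5
G0 X129.146 Y80.286
M4 S540
G1 X123.531 Y122.654 F1765
G1 X117.482 Y162.218
G1 X111.000 Y198.977
G1 X104.083 Y232.931
M5
G0 X31.829 Y173.738
M4 S876
G1 X6.477 Y75.103 F1260
G1 X21.281 Y73.592
G1 X31.829 Y173.738
M5
G0 X0.000 Y0.000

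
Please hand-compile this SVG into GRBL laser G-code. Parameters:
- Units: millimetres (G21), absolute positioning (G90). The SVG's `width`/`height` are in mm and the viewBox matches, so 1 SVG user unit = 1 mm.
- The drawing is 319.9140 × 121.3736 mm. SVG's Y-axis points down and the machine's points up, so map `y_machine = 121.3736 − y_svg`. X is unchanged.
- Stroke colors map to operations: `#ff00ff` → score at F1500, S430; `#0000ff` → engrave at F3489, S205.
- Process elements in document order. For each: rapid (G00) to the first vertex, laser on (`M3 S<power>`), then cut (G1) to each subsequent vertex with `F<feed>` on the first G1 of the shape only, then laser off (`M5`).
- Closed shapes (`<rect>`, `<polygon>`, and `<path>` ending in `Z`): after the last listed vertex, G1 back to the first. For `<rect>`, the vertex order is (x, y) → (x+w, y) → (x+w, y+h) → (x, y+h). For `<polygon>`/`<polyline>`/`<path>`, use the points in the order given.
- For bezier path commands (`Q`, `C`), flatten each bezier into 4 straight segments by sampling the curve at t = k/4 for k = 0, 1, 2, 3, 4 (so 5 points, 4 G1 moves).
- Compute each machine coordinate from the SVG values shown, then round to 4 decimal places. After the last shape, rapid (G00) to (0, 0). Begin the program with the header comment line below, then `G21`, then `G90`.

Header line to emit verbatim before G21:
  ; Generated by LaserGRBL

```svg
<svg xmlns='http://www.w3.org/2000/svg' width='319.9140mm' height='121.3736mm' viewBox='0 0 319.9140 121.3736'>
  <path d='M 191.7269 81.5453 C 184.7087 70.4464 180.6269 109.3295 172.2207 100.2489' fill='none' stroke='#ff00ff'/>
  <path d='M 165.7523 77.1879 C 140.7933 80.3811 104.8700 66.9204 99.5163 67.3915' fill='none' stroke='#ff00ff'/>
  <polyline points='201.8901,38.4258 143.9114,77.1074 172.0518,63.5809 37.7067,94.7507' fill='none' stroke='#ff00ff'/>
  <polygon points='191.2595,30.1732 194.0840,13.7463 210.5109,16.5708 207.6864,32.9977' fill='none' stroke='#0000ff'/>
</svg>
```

1 u = 1 mm; y_m = 121.3736 − y.

[1] `<path>` cubic bezier, #ff00ff→score S430 F1500: (191.7269,39.8283) → (186.9004,40.3113) → (182.4943,31.2334) → (177.8280,21.7770) → (172.2207,21.1247)

[2] `<path>` cubic bezier, #ff00ff→score S430 F1500: (165.7523,44.1857) → (145.6262,44.4355) → (125.2823,48.0631) → (108.6144,52.2011) → (99.5163,53.9821)

[3] `<polyline>` open polyline, #ff00ff→score S430 F1500: (201.8901,82.9478) → (143.9114,44.2662) → (172.0518,57.7927) → (37.7067,26.6229)

[4] `<polygon>` regular polygon, #0000ff→engrave S205 F3489: (191.2595,91.2004) → (194.0840,107.6273) → (210.5109,104.8028) → (207.6864,88.3759) → (191.2595,91.2004) (closed)

; Generated by LaserGRBL
G21
G90
G00 X191.7269 Y39.8283
M3 S430
G1 X186.9004 Y40.3113 F1500
G1 X182.4943 Y31.2334
G1 X177.8280 Y21.7770
G1 X172.2207 Y21.1247
M5
G00 X165.7523 Y44.1857
M3 S430
G1 X145.6262 Y44.4355 F1500
G1 X125.2823 Y48.0631
G1 X108.6144 Y52.2011
G1 X99.5163 Y53.9821
M5
G00 X201.8901 Y82.9478
M3 S430
G1 X143.9114 Y44.2662 F1500
G1 X172.0518 Y57.7927
G1 X37.7067 Y26.6229
M5
G00 X191.2595 Y91.2004
M3 S205
G1 X194.0840 Y107.6273 F3489
G1 X210.5109 Y104.8028
G1 X207.6864 Y88.3759
G1 X191.2595 Y91.2004
M5
G00 X0.0000 Y0.0000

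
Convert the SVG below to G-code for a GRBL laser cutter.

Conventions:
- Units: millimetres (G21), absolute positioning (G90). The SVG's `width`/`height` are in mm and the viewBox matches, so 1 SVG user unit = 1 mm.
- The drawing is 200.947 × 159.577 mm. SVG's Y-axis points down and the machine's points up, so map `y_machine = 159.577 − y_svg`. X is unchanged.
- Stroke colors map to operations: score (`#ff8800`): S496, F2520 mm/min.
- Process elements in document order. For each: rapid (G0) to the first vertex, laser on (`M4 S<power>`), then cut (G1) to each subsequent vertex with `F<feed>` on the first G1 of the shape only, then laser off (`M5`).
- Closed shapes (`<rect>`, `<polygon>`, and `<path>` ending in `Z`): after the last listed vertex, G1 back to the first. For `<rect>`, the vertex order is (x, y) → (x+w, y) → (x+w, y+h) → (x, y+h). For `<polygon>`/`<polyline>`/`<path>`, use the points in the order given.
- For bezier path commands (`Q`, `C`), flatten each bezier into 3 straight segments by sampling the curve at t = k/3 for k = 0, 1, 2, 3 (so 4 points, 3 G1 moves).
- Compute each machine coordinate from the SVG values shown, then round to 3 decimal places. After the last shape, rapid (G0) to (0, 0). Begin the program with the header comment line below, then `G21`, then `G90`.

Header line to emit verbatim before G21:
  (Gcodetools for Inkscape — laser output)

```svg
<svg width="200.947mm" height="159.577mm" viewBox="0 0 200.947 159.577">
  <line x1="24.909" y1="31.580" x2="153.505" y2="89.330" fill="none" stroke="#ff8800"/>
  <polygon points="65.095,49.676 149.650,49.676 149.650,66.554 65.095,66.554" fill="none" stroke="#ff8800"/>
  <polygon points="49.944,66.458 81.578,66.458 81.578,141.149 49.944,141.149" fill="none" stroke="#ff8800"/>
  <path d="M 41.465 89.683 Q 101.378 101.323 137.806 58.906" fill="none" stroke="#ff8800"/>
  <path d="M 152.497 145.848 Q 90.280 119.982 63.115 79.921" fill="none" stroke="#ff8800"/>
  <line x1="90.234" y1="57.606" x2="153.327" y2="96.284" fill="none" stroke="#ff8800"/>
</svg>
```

Since the viewBox matches the mm dimensions, user units are millimetres directly. The only transform is the Y-flip y_m = 159.577 − y_svg.

Shape 1 is a line segment drawn with `<line>`. Its stroke #ff8800 means score at S496, F2520. After flipping Y the toolpath is (24.909,127.997) → (153.505,70.247).

Shape 2 is a rectangle drawn with `<polygon>`. Its stroke #ff8800 means score at S496, F2520. After flipping Y the toolpath is (65.095,109.901) → (149.650,109.901) → (149.650,93.023) → (65.095,93.023) → (65.095,109.901), returning to the start.

Shape 3 is a rectangle drawn with `<polygon>`. Its stroke #ff8800 means score at S496, F2520. After flipping Y the toolpath is (49.944,93.119) → (81.578,93.119) → (81.578,18.428) → (49.944,18.428) → (49.944,93.119), returning to the start.

Shape 4 is a quadratic bezier drawn with `<path>`. Its stroke #ff8800 means score at S496, F2520. After flipping Y the toolpath is (41.465,69.894) → (78.798,68.140) → (110.911,78.399) → (137.806,100.671).

Shape 5 is a quadratic bezier drawn with `<path>`. Its stroke #ff8800 means score at S496, F2520. After flipping Y the toolpath is (152.497,13.729) → (114.914,32.550) → (85.120,54.526) → (63.115,79.656).

Shape 6 is a line segment drawn with `<line>`. Its stroke #ff8800 means score at S496, F2520. After flipping Y the toolpath is (90.234,101.971) → (153.327,63.293).

(Gcodetools for Inkscape — laser output)
G21
G90
G0 X24.909 Y127.997
M4 S496
G1 X153.505 Y70.247 F2520
M5
G0 X65.095 Y109.901
M4 S496
G1 X149.650 Y109.901 F2520
G1 X149.650 Y93.023
G1 X65.095 Y93.023
G1 X65.095 Y109.901
M5
G0 X49.944 Y93.119
M4 S496
G1 X81.578 Y93.119 F2520
G1 X81.578 Y18.428
G1 X49.944 Y18.428
G1 X49.944 Y93.119
M5
G0 X41.465 Y69.894
M4 S496
G1 X78.798 Y68.140 F2520
G1 X110.911 Y78.399
G1 X137.806 Y100.671
M5
G0 X152.497 Y13.729
M4 S496
G1 X114.914 Y32.550 F2520
G1 X85.120 Y54.526
G1 X63.115 Y79.656
M5
G0 X90.234 Y101.971
M4 S496
G1 X153.327 Y63.293 F2520
M5
G0 X0.000 Y0.000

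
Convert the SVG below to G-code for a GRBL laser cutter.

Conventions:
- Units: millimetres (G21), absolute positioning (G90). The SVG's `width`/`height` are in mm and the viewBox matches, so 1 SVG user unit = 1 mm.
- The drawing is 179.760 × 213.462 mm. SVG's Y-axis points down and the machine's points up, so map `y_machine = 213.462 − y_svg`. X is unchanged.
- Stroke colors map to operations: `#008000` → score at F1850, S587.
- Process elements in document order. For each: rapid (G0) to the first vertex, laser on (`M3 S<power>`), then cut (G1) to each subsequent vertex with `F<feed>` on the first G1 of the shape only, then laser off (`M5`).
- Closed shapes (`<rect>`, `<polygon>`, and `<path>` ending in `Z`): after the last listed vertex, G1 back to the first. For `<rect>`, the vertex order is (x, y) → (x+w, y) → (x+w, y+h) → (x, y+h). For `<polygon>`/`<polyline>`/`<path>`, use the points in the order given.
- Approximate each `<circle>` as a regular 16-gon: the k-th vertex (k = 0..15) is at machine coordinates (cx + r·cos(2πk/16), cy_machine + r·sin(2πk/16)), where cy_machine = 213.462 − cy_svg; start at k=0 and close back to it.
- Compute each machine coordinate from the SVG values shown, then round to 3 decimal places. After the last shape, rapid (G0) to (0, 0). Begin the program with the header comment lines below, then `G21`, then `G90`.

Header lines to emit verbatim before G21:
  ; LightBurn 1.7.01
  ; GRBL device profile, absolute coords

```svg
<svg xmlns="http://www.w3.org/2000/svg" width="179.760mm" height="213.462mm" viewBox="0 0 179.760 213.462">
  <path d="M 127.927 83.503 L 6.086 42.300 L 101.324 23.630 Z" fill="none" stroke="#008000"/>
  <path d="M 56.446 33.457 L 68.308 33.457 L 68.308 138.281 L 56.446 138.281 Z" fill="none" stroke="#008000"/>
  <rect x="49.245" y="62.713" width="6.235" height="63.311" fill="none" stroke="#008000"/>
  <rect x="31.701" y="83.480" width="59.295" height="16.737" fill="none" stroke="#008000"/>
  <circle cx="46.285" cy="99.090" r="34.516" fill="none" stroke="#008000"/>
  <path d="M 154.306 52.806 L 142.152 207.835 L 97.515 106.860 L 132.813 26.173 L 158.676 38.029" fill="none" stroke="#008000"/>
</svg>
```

Since the viewBox matches the mm dimensions, user units are millimetres directly. The only transform is the Y-flip y_m = 213.462 − y_svg.

Shape 1 is a closed polygon drawn with `<path>`. Its stroke #008000 means score at S587, F1850. After flipping Y the toolpath is (127.927,129.959) → (6.086,171.162) → (101.324,189.832) → (127.927,129.959), returning to the start.

Shape 2 is a rectangle drawn with `<path>`. Its stroke #008000 means score at S587, F1850. After flipping Y the toolpath is (56.446,180.005) → (68.308,180.005) → (68.308,75.181) → (56.446,75.181) → (56.446,180.005), returning to the start.

Shape 3 is a rectangle drawn with `<rect>`. Its stroke #008000 means score at S587, F1850. After flipping Y the toolpath is (49.245,150.749) → (55.480,150.749) → (55.480,87.438) → (49.245,87.438) → (49.245,150.749), returning to the start.

Shape 4 is a rectangle drawn with `<rect>`. Its stroke #008000 means score at S587, F1850. After flipping Y the toolpath is (31.701,129.982) → (90.996,129.982) → (90.996,113.245) → (31.701,113.245) → (31.701,129.982), returning to the start.

Shape 5 is a circle drawn with `<circle>`. Its stroke #008000 means score at S587, F1850. After flipping Y the toolpath is (80.801,114.372) → (78.174,127.581) → (70.691,138.778) → (59.494,146.261) → (46.285,148.888) → (33.076,146.261) → (21.879,138.778) → (14.396,127.581) → (11.769,114.372) → (14.396,101.163) → (21.879,89.966) → (33.076,82.483) → (46.285,79.856) → (59.494,82.483) → (70.691,89.966) → (78.174,101.163) → (80.801,114.372), returning to the start.

Shape 6 is a open polyline drawn with `<path>`. Its stroke #008000 means score at S587, F1850. After flipping Y the toolpath is (154.306,160.656) → (142.152,5.627) → (97.515,106.602) → (132.813,187.289) → (158.676,175.433).

; LightBurn 1.7.01
; GRBL device profile, absolute coords
G21
G90
G0 X127.927 Y129.959
M3 S587
G1 X6.086 Y171.162 F1850
G1 X101.324 Y189.832
G1 X127.927 Y129.959
M5
G0 X56.446 Y180.005
M3 S587
G1 X68.308 Y180.005 F1850
G1 X68.308 Y75.181
G1 X56.446 Y75.181
G1 X56.446 Y180.005
M5
G0 X49.245 Y150.749
M3 S587
G1 X55.480 Y150.749 F1850
G1 X55.480 Y87.438
G1 X49.245 Y87.438
G1 X49.245 Y150.749
M5
G0 X31.701 Y129.982
M3 S587
G1 X90.996 Y129.982 F1850
G1 X90.996 Y113.245
G1 X31.701 Y113.245
G1 X31.701 Y129.982
M5
G0 X80.801 Y114.372
M3 S587
G1 X78.174 Y127.581 F1850
G1 X70.691 Y138.778
G1 X59.494 Y146.261
G1 X46.285 Y148.888
G1 X33.076 Y146.261
G1 X21.879 Y138.778
G1 X14.396 Y127.581
G1 X11.769 Y114.372
G1 X14.396 Y101.163
G1 X21.879 Y89.966
G1 X33.076 Y82.483
G1 X46.285 Y79.856
G1 X59.494 Y82.483
G1 X70.691 Y89.966
G1 X78.174 Y101.163
G1 X80.801 Y114.372
M5
G0 X154.306 Y160.656
M3 S587
G1 X142.152 Y5.627 F1850
G1 X97.515 Y106.602
G1 X132.813 Y187.289
G1 X158.676 Y175.433
M5
G0 X0.000 Y0.000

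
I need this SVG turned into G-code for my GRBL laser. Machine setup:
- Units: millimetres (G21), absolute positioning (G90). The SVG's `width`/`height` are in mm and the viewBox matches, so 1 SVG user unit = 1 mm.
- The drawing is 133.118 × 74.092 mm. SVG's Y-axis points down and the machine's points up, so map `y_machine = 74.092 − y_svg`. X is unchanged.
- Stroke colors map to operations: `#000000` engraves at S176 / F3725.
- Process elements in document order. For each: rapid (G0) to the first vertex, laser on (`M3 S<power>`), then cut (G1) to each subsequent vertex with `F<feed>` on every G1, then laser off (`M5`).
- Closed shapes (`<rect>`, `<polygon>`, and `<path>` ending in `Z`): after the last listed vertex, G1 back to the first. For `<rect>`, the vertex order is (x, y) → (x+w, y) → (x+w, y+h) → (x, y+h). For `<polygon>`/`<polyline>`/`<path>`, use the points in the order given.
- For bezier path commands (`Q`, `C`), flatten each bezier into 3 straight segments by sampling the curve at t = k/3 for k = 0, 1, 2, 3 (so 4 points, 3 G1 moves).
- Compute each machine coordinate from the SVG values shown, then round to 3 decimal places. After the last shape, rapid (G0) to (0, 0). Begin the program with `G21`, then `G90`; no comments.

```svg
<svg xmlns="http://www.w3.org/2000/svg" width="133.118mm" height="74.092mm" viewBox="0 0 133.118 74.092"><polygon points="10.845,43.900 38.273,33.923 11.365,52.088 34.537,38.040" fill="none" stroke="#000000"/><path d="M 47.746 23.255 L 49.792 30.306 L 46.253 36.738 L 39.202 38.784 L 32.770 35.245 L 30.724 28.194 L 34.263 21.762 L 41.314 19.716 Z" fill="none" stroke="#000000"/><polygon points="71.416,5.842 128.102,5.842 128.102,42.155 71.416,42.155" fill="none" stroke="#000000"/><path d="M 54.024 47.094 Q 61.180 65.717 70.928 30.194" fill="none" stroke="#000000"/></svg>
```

G21
G90
G0 X10.845 Y30.192
M3 S176
G1 X38.273 Y40.169 F3725
G1 X11.365 Y22.004 F3725
G1 X34.537 Y36.052 F3725
G1 X10.845 Y30.192 F3725
M5
G0 X47.746 Y50.837
M3 S176
G1 X49.792 Y43.786 F3725
G1 X46.253 Y37.354 F3725
G1 X39.202 Y35.308 F3725
G1 X32.770 Y38.847 F3725
G1 X30.724 Y45.898 F3725
G1 X34.263 Y52.330 F3725
G1 X41.314 Y54.376 F3725
G1 X47.746 Y50.837 F3725
M5
G0 X71.416 Y68.250
M3 S176
G1 X128.102 Y68.250 F3725
G1 X128.102 Y31.937 F3725
G1 X71.416 Y31.937 F3725
G1 X71.416 Y68.250 F3725
M5
G0 X54.024 Y26.998
M3 S176
G1 X59.083 Y20.599 F3725
G1 X64.717 Y26.232 F3725
G1 X70.928 Y43.898 F3725
M5
G0 X0.000 Y0.000

viewBox `0 0 133.118 74.092` with mm width/height → 1 unit = 1 mm. Flip: y_m = 74.092 − y_svg.

**Shape 1** — `<polygon>` closed polygon, stroke `#000000` → engrave (S176, F3725). Machine vertices: (10.845,30.192) → (38.273,40.169) → (11.365,22.004) → (34.537,36.052) → (10.845,30.192). Closed: final G1 returns to the first vertex.

**Shape 2** — `<path>` regular polygon, stroke `#000000` → engrave (S176, F3725). Machine vertices: (47.746,50.837) → (49.792,43.786) → (46.253,37.354) → (39.202,35.308) → (32.770,38.847) → (30.724,45.898) → (34.263,52.330) → (41.314,54.376) → (47.746,50.837). Closed: final G1 returns to the first vertex.

**Shape 3** — `<polygon>` rectangle, stroke `#000000` → engrave (S176, F3725). Machine vertices: (71.416,68.250) → (128.102,68.250) → (128.102,31.937) → (71.416,31.937) → (71.416,68.250). Closed: final G1 returns to the first vertex.

**Shape 4** — `<path>` quadratic bezier, stroke `#000000` → engrave (S176, F3725). Control points (SVG): P0=(54.024,47.094), P1=(61.180,65.717), P2=(70.928,30.194); sampled at t=k/3. Machine vertices: (54.024,26.998) → (59.083,20.599) → (64.717,26.232) → (70.928,43.898). Open path.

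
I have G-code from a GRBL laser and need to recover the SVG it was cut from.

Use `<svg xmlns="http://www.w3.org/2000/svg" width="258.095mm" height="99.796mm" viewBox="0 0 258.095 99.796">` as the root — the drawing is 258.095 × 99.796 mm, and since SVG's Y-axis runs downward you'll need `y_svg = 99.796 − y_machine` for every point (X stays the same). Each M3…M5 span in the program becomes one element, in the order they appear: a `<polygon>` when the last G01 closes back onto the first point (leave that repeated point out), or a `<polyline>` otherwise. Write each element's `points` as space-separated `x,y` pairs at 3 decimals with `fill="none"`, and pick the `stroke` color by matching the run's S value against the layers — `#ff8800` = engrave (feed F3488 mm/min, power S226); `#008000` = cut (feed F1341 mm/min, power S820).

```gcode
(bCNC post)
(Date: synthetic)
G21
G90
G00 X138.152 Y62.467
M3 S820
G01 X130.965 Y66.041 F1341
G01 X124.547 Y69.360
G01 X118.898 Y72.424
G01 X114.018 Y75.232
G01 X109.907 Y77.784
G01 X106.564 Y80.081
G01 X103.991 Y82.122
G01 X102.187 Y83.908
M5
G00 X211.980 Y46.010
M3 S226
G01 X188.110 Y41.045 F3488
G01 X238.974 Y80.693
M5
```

Each laser-on run becomes one SVG element. Flip Y back into SVG space with y_svg = 99.796 − y_machine.

Run 1: the run's S820 means `#008000` (cut). The run is open, so emit a `<polyline>` with points (Y-flipped): 138.152,37.329 130.965,33.755 124.547,30.436 118.898,27.372 114.018,24.564 109.907,22.012 106.564,19.715 103.991,17.674 102.187,15.888.

Run 2: the run's S226 means `#ff8800` (engrave). The run is open, so emit a `<polyline>` with points (Y-flipped): 211.980,53.786 188.110,58.751 238.974,19.103.

<svg xmlns="http://www.w3.org/2000/svg" width="258.095mm" height="99.796mm" viewBox="0 0 258.095 99.796">
  <polyline points="138.152,37.329 130.965,33.755 124.547,30.436 118.898,27.372 114.018,24.564 109.907,22.012 106.564,19.715 103.991,17.674 102.187,15.888" fill="none" stroke="#008000"/>
  <polyline points="211.980,53.786 188.110,58.751 238.974,19.103" fill="none" stroke="#ff8800"/>
</svg>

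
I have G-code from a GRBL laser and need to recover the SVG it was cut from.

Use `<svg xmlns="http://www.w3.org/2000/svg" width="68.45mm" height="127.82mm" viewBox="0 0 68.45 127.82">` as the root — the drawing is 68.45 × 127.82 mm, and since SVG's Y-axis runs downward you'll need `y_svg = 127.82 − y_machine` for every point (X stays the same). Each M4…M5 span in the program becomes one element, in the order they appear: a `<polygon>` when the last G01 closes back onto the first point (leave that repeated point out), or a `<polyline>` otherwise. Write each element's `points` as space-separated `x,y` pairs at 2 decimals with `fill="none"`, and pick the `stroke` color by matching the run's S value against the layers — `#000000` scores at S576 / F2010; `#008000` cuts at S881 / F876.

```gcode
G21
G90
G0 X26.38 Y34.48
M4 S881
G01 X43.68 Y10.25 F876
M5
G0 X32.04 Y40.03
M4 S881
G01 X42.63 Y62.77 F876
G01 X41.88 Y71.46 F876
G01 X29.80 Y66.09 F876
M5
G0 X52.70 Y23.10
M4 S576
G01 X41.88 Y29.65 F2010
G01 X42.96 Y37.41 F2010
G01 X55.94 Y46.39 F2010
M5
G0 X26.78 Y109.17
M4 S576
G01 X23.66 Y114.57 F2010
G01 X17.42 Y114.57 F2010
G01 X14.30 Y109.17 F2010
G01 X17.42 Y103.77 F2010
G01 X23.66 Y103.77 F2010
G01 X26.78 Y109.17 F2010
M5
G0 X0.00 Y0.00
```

<svg xmlns="http://www.w3.org/2000/svg" width="68.45mm" height="127.82mm" viewBox="0 0 68.45 127.82">
  <polyline points="26.38,93.34 43.68,117.57" fill="none" stroke="#008000"/>
  <polyline points="32.04,87.79 42.63,65.05 41.88,56.36 29.80,61.73" fill="none" stroke="#008000"/>
  <polyline points="52.70,104.72 41.88,98.17 42.96,90.41 55.94,81.43" fill="none" stroke="#000000"/>
  <polygon points="26.78,18.65 23.66,13.25 17.42,13.25 14.30,18.65 17.42,24.05 23.66,24.05" fill="none" stroke="#000000"/>
</svg>

Machine Y-up, SVG Y-down with viewBox height 127.82, so y_svg = 127.82 − y_machine; X carries over.

Run 1: power S881 maps to stroke `#008000` (cut). The run is open, so emit a `<polyline>` with points (Y-flipped): 26.38,93.34 43.68,117.57.

Run 2: the run's S881 means `#008000` (cut). The run is open, so emit a `<polyline>` with points (Y-flipped): 32.04,87.79 42.63,65.05 41.88,56.36 29.80,61.73.

Run 3: the run's S576 means `#000000` (score). The run is open, so emit a `<polyline>` with points (Y-flipped): 52.70,104.72 41.88,98.17 42.96,90.41 55.94,81.43.

Run 4: the run's S576 means `#000000` (score). The run returns to its start, so emit a `<polygon>` with points (Y-flipped): 26.78,18.65 23.66,13.25 17.42,13.25 14.30,18.65 17.42,24.05 23.66,24.05.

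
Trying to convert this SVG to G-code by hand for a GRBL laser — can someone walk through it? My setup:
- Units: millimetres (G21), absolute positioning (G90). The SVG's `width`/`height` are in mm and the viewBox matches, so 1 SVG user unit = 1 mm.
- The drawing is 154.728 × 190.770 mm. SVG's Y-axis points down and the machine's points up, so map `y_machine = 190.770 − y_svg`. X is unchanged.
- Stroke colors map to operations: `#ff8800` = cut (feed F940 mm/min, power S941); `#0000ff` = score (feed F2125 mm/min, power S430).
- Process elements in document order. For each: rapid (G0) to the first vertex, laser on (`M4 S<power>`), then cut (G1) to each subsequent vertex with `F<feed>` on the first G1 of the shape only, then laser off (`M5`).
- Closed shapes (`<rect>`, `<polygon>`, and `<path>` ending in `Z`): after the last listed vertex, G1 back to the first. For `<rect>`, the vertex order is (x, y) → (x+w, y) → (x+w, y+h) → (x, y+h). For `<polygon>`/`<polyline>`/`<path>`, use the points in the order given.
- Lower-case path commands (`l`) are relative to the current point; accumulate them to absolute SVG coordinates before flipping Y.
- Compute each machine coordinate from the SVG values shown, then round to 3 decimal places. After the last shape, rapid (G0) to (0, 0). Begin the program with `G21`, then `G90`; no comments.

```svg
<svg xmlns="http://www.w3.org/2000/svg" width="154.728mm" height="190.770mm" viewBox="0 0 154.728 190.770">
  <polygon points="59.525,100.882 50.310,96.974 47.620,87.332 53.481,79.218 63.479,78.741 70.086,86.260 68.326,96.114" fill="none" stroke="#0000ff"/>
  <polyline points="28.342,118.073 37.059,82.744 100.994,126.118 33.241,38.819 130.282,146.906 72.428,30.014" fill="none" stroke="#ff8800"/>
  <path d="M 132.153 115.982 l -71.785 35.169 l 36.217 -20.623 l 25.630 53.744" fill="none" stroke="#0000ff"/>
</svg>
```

G21
G90
G0 X59.525 Y89.888
M4 S430
G1 X50.310 Y93.796 F2125
G1 X47.620 Y103.438
G1 X53.481 Y111.552
G1 X63.479 Y112.029
G1 X70.086 Y104.510
G1 X68.326 Y94.656
G1 X59.525 Y89.888
M5
G0 X28.342 Y72.697
M4 S941
G1 X37.059 Y108.026 F940
G1 X100.994 Y64.652
G1 X33.241 Y151.951
G1 X130.282 Y43.864
G1 X72.428 Y160.756
M5
G0 X132.153 Y74.788
M4 S430
G1 X60.368 Y39.619 F2125
G1 X96.585 Y60.242
G1 X122.215 Y6.498
M5
G0 X0.000 Y0.000

Since the viewBox matches the mm dimensions, user units are millimetres directly. The only transform is the Y-flip y_m = 190.770 − y_svg.

Shape 1 is a regular polygon drawn with `<polygon>`. Its stroke #0000ff means score at S430, F2125. After flipping Y the toolpath is (59.525,89.888) → (50.310,93.796) → (47.620,103.438) → (53.481,111.552) → (63.479,112.029) → (70.086,104.510) → (68.326,94.656) → (59.525,89.888), returning to the start.

Shape 2 is a open polyline drawn with `<polyline>`. Its stroke #ff8800 means cut at S941, F940. After flipping Y the toolpath is (28.342,72.697) → (37.059,108.026) → (100.994,64.652) → (33.241,151.951) → (130.282,43.864) → (72.428,160.756).

Shape 3 is a open polyline drawn with `<path>`. Its stroke #0000ff means score at S430, F2125. After flipping Y the toolpath is (132.153,74.788) → (60.368,39.619) → (96.585,60.242) → (122.215,6.498).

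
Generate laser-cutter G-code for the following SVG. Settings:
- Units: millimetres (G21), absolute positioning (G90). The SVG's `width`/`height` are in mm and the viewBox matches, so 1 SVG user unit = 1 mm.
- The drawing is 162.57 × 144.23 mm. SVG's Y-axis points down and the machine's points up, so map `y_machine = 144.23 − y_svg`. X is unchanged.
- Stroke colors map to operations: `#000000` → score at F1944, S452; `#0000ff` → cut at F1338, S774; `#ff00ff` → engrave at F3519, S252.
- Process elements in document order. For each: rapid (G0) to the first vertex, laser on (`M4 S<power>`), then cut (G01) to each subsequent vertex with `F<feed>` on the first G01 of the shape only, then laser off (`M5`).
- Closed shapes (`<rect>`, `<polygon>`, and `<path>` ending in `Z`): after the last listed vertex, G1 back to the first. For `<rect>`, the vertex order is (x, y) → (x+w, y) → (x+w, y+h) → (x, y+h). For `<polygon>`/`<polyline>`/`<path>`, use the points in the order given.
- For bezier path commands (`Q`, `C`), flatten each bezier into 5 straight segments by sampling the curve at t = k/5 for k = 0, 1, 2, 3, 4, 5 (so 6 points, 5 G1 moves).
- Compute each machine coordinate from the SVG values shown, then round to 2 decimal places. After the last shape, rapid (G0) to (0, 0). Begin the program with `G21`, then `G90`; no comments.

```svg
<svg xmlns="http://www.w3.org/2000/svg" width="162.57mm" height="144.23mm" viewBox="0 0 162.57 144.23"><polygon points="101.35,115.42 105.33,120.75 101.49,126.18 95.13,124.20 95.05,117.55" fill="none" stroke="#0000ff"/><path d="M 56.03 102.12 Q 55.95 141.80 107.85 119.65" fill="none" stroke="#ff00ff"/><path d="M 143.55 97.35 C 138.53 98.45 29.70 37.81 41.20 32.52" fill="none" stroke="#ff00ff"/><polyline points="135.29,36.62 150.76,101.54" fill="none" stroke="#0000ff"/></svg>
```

G21
G90
G0 X101.35 Y28.81
M4 S774
G01 X105.33 Y23.48 F1338
G01 X101.49 Y18.05
G01 X95.13 Y20.03
G01 X95.05 Y26.68
G01 X101.35 Y28.81
M5
G0 X56.03 Y42.11
M4 S252
G01 X58.08 Y28.71 F3519
G01 X64.28 Y20.26
G01 X74.65 Y16.75
G01 X89.17 Y18.19
G01 X107.85 Y24.58
M5
G0 X143.55 Y46.88
M4 S252
G01 X129.87 Y52.69 F3519
G01 X102.04 Y67.70
G01 X70.81 Y86.29
G01 X46.95 Y102.83
G01 X41.20 Y111.71
M5
G0 X135.29 Y107.61
M4 S774
G01 X150.76 Y42.69 F1338
M5
G0 X0.00 Y0.00

1 u = 1 mm; y_m = 144.23 − y.

[1] `<polygon>` regular polygon, #0000ff→cut S774 F1338: (101.35,28.81) → (105.33,23.48) → (101.49,18.05) → (95.13,20.03) → (95.05,26.68) → (101.35,28.81) (closed)

[2] `<path>` quadratic bezier, #ff00ff→engrave S252 F3519: (56.03,42.11) → (58.08,28.71) → (64.28,20.26) → (74.65,16.75) → (89.17,18.19) → (107.85,24.58)

[3] `<path>` cubic bezier, #ff00ff→engrave S252 F3519: (143.55,46.88) → (129.87,52.69) → (102.04,67.70) → (70.81,86.29) → (46.95,102.83) → (41.20,111.71)

[4] `<polyline>` line segment, #0000ff→cut S774 F1338: (135.29,107.61) → (150.76,42.69)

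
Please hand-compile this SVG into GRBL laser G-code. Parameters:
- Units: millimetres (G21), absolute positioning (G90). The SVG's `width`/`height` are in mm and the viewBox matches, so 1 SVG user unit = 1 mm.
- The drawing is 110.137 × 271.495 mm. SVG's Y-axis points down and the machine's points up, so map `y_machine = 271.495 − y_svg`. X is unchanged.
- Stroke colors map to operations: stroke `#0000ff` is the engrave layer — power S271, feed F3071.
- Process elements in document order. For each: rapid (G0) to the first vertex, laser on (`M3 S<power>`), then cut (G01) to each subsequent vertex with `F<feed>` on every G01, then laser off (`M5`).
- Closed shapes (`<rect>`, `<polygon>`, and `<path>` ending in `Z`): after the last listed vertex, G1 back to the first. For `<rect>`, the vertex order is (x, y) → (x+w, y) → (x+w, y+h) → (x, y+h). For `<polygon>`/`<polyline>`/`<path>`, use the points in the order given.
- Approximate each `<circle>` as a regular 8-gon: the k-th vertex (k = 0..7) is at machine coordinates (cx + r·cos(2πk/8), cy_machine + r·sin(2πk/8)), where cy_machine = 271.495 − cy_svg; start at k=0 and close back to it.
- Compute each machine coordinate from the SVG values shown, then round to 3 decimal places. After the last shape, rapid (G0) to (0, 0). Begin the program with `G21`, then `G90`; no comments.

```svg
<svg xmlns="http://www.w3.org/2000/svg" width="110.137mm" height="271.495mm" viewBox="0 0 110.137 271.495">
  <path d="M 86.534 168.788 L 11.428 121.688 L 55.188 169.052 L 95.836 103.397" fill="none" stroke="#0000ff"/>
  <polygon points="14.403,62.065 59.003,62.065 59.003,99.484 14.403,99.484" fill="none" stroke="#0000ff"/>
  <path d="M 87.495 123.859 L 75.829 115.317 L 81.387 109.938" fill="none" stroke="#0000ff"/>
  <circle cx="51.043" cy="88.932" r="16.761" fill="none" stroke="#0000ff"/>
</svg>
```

1 u = 1 mm; y_m = 271.495 − y.

[1] `<path>` open polyline, #0000ff→engrave S271 F3071: (86.534,102.707) → (11.428,149.807) → (55.188,102.443) → (95.836,168.098)

[2] `<polygon>` rectangle, #0000ff→engrave S271 F3071: (14.403,209.430) → (59.003,209.430) → (59.003,172.011) → (14.403,172.011) → (14.403,209.430) (closed)

[3] `<path>` open polyline, #0000ff→engrave S271 F3071: (87.495,147.636) → (75.829,156.178) → (81.387,161.557)

[4] `<circle>` circle, #0000ff→engrave S271 F3071: (67.804,182.563) → (62.895,194.415) → (51.043,199.324) → (39.191,194.415) → (34.282,182.563) → (39.191,170.711) → (51.043,165.802) → (62.895,170.711) → (67.804,182.563) (closed)

G21
G90
G0 X86.534 Y102.707
M3 S271
G01 X11.428 Y149.807 F3071
G01 X55.188 Y102.443 F3071
G01 X95.836 Y168.098 F3071
M5
G0 X14.403 Y209.430
M3 S271
G01 X59.003 Y209.430 F3071
G01 X59.003 Y172.011 F3071
G01 X14.403 Y172.011 F3071
G01 X14.403 Y209.430 F3071
M5
G0 X87.495 Y147.636
M3 S271
G01 X75.829 Y156.178 F3071
G01 X81.387 Y161.557 F3071
M5
G0 X67.804 Y182.563
M3 S271
G01 X62.895 Y194.415 F3071
G01 X51.043 Y199.324 F3071
G01 X39.191 Y194.415 F3071
G01 X34.282 Y182.563 F3071
G01 X39.191 Y170.711 F3071
G01 X51.043 Y165.802 F3071
G01 X62.895 Y170.711 F3071
G01 X67.804 Y182.563 F3071
M5
G0 X0.000 Y0.000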